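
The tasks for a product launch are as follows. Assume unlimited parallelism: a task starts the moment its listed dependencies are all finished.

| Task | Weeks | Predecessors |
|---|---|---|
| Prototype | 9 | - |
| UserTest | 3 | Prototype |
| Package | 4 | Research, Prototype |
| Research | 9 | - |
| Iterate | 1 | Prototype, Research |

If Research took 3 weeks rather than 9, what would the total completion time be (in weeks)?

13

Critical path before the change: Research→Package = 9+4 = 13 giving 13 weeks.
Since Research is critical, the -6 change carries straight to that chain (now 7 weeks).
The binding chain switches to Prototype→Package = 9+4 = 13; finish 13 weeks.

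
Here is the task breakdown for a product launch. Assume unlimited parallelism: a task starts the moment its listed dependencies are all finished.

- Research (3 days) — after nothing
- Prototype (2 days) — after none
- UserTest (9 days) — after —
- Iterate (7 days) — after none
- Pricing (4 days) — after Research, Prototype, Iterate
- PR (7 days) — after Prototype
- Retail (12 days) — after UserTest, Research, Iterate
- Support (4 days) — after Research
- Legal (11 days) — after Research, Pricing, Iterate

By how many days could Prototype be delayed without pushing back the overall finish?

5

Iterate→Pricing→Legal = 7+4+11 = 22 sets the makespan at 22 days.
Prototype finishes as early as 2 and must finish by 7.
So Prototype can slip 7 − 2 = 5 days.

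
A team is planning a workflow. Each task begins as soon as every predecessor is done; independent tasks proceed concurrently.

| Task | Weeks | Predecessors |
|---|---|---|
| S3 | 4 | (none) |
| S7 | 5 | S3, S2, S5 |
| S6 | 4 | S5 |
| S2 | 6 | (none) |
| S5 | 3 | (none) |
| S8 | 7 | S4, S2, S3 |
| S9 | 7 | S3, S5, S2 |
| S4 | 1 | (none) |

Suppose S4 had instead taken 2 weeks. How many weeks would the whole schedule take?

Actual critical path: S2→S8 = 6+7 = 13 ⇒ 13 weeks.
The longest path through S4 is only 8 weeks, so S4 has float 5.
No other chain overtakes it, so the finish is 13 weeks.

13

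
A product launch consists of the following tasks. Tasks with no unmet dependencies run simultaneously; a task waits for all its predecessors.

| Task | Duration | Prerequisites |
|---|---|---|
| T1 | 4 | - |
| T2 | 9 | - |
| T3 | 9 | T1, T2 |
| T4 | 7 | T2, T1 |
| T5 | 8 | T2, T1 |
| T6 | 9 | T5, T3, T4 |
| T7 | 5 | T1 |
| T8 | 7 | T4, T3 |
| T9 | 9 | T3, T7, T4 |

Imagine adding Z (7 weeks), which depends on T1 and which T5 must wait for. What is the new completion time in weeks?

Originally the product launch takes 27 weeks.
With Z inserted, T5 now waits for max(T2, T1, Z).
New critical path: T1→Z→T5→T6 = 4+7+8+9 = 28 ⇒ 28 weeks.

28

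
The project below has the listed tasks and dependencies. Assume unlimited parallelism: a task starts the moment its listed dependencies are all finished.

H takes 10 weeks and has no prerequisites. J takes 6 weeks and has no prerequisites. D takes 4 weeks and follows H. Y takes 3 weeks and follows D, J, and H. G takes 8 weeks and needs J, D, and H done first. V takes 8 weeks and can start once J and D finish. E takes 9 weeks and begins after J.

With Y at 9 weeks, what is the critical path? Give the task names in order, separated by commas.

Critical path before the change: H→D→G = 10+4+8 = 22 giving 22 weeks.
The longest path through Y is only 17 weeks, so Y has float 5.
New critical path: H→D→Y = 10+4+9 = 23 ⇒ 23 weeks.

H, D, Y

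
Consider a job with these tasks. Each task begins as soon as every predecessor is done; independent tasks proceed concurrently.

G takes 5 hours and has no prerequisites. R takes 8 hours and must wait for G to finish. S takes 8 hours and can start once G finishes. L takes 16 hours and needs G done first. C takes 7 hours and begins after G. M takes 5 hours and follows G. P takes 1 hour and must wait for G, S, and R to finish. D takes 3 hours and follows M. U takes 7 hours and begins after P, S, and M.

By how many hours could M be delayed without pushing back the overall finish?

4

The longest chain is G→R→P→U = 5+8+1+7 = 21; overall finish 21 hours.
Longest path through M: 17 hours (earliest finish 10, latest finish 14).
Float = 21 − 17 = 4.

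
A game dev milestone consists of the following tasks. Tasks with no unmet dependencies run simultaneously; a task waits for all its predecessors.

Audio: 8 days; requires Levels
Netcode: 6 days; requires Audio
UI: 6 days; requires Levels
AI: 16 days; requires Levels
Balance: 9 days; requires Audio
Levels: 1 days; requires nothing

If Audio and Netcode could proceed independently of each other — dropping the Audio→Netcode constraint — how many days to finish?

18

Original critical path: Levels→Audio→Balance = 1+8+9 = 18 ⇒ 18 days.
Without Audio→Netcode, Netcode's earliest start moves from 9 to 0.
The longest chain is now Levels→Audio→Balance = 1+8+9 = 18, so the job takes 18 days.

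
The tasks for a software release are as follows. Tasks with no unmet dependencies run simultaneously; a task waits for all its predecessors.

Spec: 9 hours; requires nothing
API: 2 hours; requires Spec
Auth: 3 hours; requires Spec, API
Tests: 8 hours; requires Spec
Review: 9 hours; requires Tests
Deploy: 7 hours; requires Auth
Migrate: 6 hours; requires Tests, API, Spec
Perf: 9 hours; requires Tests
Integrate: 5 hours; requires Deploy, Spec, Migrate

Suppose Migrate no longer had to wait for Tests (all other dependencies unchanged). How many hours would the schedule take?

Original critical path: Spec→Tests→Migrate→Integrate = 9+8+6+5 = 28 ⇒ 28 hours.
Without Tests→Migrate, Migrate's earliest start moves from 17 to 11.
The longest chain is now Spec→API→Auth→Deploy→Integrate = 9+2+3+7+5 = 26, so the schedule takes 26 hours.

26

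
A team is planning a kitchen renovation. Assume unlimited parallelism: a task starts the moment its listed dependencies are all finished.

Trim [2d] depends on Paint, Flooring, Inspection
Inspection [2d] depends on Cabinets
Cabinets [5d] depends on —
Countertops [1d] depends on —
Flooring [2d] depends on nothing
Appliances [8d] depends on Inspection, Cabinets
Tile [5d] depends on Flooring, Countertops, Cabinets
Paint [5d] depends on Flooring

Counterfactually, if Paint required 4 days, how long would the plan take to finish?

Baseline: Cabinets→Inspection→Appliances = 5+2+8 = 15 → 15 days.
The longest path through Paint is only 9 days, so Paint has float 6.
That remains the longest chain; total 15 days.

15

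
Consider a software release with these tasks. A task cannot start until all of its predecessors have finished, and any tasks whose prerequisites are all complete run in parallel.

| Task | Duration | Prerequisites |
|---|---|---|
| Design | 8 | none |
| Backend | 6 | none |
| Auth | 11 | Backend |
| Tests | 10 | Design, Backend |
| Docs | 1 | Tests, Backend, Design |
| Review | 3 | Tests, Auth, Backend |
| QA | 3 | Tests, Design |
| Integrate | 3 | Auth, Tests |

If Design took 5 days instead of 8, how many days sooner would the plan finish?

Actual critical path: Design→Tests→Review = 8+10+3 = 21 ⇒ 21 days.
Design lies on that path, so at 5 days the path becomes 18 days.
Now Backend→Auth→Review = 6+11+3 = 20 is longest, so the finish becomes 20 days.
Change in finish: 20 − 21 = -1 days.

1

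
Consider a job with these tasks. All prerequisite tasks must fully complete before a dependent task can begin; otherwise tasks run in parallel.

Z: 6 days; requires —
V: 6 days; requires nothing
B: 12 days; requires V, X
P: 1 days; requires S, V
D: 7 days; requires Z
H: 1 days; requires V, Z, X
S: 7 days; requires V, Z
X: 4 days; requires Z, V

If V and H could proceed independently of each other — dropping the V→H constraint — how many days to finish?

Before: longest chain Z→X→B = 6+4+12 = 22, finish 22.
Dropping V→H doesn't change H's earliest start (10); another predecessor still binds.
After: Z→X→B = 6+4+12 = 22 → 22 days.

22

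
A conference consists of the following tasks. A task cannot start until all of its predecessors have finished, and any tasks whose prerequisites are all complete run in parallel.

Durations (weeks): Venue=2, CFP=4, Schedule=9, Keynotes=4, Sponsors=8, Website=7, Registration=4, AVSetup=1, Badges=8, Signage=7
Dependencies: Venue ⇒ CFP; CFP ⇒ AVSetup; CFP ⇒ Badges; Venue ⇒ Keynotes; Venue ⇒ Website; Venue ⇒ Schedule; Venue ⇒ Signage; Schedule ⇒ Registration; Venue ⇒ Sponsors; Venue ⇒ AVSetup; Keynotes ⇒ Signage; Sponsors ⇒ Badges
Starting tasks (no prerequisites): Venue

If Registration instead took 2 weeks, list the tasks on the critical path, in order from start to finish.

As given, the longest chain is Venue→Sponsors→Badges = 2+8+8 = 18, so the finish is 18 weeks.
The longest path through Registration is only 15 weeks, so Registration has float 3.
The critical path is still Venue→Sponsors→Badges; finish is now 18 weeks.

Venue, Sponsors, Badges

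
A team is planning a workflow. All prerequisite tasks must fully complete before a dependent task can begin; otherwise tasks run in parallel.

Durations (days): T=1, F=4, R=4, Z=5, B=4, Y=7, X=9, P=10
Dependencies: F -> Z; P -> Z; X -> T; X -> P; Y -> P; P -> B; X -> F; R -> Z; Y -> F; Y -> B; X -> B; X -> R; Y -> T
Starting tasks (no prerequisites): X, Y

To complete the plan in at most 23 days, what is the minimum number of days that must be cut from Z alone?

1

Current finish: 24 days; target: 23.
Z is on every critical path, so each day cut from Z cuts the finish by one (this holds down to a finish of 23).
Need 24 − 23 = 1 day off Z → Z becomes 4 days, finish becomes 23.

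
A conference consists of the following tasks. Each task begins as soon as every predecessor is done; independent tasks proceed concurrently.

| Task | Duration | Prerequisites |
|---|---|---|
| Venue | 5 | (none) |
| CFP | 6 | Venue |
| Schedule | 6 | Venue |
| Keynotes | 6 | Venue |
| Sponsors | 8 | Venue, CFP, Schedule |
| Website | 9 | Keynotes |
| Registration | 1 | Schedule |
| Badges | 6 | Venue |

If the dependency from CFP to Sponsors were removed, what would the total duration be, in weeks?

Original critical path: Venue→Keynotes→Website = 5+6+9 = 20 ⇒ 20 weeks.
Dropping CFP→Sponsors doesn't change Sponsors's earliest start (11); another predecessor still binds.
New critical path: Venue→Keynotes→Website = 5+6+9 = 20 ⇒ 20 weeks.

20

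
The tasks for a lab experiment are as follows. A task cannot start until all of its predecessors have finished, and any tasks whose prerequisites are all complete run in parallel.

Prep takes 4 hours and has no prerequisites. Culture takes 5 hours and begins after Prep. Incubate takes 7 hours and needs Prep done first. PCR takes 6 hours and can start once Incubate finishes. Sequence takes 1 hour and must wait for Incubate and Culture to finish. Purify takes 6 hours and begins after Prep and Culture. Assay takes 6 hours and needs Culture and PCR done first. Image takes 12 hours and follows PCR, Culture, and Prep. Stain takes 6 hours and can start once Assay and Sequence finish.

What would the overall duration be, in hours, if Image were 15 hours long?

Baseline: Prep→Incubate→PCR→Image = 4+7+6+12 = 29 → 29 hours.
Since Image is critical, the +3 change carries straight to that chain (now 32 hours).
That remains the longest chain; total 32 hours.

32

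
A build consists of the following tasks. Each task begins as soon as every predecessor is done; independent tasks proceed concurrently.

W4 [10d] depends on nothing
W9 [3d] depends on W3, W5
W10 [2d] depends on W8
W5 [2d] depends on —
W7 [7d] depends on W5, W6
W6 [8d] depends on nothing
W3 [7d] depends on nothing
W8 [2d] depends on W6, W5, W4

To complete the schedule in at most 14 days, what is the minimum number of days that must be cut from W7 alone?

1

Current finish: 15 days; target: 14.
W7 is on every critical path, so each day cut from W7 cuts the finish by one (this holds down to a finish of 14).
Need 15 − 14 = 1 day off W7 → W7 becomes 6 days, finish becomes 14.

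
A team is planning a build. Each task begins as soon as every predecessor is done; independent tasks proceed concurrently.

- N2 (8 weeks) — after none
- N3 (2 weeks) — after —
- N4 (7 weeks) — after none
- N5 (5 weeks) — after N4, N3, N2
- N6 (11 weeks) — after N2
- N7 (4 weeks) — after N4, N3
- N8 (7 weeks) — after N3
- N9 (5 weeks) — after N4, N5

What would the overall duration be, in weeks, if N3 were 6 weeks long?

Actual critical path: N2→N6 = 8+11 = 19 ⇒ 19 weeks.
N3 has 7 weeks of float (longest path through it is 12).
The critical path is still N2→N6; finish is now 19 weeks.

19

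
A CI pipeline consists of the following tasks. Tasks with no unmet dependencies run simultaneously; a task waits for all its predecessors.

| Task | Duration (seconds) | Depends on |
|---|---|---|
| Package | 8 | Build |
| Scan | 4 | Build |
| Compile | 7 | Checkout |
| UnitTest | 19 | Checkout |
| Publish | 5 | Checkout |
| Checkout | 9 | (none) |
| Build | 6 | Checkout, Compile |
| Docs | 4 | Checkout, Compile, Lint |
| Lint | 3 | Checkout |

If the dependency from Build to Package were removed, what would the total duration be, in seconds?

Original critical path: Checkout→Compile→Build→Package = 9+7+6+8 = 30 ⇒ 30 seconds.
Without Build→Package, Package's earliest start moves from 22 to 0.
New critical path: Checkout→UnitTest = 9+19 = 28 ⇒ 28 seconds.

28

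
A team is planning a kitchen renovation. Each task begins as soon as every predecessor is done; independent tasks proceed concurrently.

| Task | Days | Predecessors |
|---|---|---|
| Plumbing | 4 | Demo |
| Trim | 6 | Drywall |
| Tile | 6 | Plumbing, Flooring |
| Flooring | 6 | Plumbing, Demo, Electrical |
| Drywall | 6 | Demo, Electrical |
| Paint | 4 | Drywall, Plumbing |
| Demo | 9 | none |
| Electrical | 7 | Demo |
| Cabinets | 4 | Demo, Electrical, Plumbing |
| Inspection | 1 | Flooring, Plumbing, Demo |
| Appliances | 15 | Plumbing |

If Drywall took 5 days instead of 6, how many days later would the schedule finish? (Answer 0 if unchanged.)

0

Critical path before the change: Demo→Electrical→Drywall→Trim = 9+7+6+6 = 28 giving 28 days.
Since Drywall is critical, the -1 change carries straight to that chain (now 27 days).
Now Demo→Plumbing→Appliances = 9+4+15 = 28 is longest, so the finish becomes 28 days.
Change in finish: 28 − 28 = +0 days.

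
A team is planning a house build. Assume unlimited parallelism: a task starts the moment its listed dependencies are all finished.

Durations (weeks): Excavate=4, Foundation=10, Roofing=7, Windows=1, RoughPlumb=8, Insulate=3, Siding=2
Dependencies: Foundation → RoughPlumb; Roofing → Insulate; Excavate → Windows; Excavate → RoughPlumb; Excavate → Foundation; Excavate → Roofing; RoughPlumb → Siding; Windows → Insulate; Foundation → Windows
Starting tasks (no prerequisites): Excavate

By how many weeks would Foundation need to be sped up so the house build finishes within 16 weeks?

8

Current finish: 24 weeks; target: 16.
Foundation is on every critical path, so each week cut from Foundation cuts the finish by one (this holds down to a finish of 15).
Need 24 − 16 = 8 weeks off Foundation → Foundation becomes 2 weeks, finish becomes 16.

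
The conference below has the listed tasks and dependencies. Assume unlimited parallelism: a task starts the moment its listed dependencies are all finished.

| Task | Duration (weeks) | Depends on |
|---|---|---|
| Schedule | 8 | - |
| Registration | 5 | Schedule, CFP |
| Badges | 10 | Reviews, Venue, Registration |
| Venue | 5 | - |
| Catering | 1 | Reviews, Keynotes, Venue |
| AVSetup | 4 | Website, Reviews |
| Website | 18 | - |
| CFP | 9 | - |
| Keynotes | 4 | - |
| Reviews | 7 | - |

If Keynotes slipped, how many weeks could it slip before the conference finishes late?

19

CFP→Registration→Badges = 9+5+10 = 24 sets the makespan at 24 weeks.
The longest chain containing Keynotes totals 5 weeks.
Float = 24 − 5 = 19.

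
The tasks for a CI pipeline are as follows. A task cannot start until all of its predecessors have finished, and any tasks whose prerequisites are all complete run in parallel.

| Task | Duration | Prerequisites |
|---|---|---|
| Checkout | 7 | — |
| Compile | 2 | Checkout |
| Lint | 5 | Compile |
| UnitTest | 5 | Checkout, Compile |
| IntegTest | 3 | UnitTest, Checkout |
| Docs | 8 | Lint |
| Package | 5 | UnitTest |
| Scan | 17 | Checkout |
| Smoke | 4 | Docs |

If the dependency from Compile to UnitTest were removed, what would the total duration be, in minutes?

26

Before: longest chain Checkout→Compile→Lint→Docs→Smoke = 7+2+5+8+4 = 26, finish 26.
Without Compile→UnitTest, UnitTest's earliest start moves from 9 to 7.
New critical path: Checkout→Compile→Lint→Docs→Smoke = 7+2+5+8+4 = 26 ⇒ 26 minutes.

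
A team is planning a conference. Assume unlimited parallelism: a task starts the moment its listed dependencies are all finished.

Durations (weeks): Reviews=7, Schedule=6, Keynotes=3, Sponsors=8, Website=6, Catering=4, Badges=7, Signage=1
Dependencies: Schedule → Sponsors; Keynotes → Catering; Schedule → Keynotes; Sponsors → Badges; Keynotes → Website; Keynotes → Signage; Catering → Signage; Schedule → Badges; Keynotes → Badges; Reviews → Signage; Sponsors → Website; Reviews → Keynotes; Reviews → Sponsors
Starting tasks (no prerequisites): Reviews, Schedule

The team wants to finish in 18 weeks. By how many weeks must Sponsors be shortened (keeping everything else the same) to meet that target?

4

Current finish: 22 weeks; target: 18.
Sponsors is on every critical path, so each week cut from Sponsors cuts the finish by one (this holds down to a finish of 17).
Need 22 − 18 = 4 weeks off Sponsors → Sponsors becomes 4 weeks, finish becomes 18.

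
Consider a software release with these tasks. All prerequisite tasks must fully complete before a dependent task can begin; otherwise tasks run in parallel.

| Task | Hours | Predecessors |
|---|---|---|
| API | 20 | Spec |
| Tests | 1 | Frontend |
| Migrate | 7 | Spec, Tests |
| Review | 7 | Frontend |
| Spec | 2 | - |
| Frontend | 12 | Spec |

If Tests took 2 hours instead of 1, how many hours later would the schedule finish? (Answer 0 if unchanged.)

Actual critical path: Spec→Frontend→Tests→Migrate = 2+12+1+7 = 22 ⇒ 22 hours.
Since Tests is critical, the +1 change carries straight to that chain (now 23 hours).
No other chain overtakes it, so the finish is 23 hours.
Change in finish: 23 − 22 = +1 hours.

1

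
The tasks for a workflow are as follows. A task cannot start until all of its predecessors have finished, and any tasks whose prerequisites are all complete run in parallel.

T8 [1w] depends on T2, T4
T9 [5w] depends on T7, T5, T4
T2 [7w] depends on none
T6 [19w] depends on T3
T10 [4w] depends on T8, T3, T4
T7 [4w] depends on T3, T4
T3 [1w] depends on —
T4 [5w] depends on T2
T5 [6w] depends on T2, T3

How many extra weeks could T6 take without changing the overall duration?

The longest chain is T2→T4→T7→T9 = 7+5+4+5 = 21; overall finish 21 weeks.
T6 finishes as early as 20 and must finish by 21.
Slack of T6 = 2 − 1 = 1 week.

1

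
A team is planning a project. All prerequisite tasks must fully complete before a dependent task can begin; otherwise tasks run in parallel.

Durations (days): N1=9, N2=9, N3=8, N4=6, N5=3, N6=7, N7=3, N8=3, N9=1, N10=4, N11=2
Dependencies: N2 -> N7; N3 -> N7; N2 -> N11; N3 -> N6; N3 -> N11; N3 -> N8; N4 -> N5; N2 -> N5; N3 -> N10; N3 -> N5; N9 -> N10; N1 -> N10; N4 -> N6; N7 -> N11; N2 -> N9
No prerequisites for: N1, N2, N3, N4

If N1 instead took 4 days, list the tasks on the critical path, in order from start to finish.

The binding path is N3→N6 = 8+7 = 15; finish at 15 days.
N1 has 2 days of float (longest path through it is 13).
The critical path is still N3→N6; finish is now 15 days.

N3, N6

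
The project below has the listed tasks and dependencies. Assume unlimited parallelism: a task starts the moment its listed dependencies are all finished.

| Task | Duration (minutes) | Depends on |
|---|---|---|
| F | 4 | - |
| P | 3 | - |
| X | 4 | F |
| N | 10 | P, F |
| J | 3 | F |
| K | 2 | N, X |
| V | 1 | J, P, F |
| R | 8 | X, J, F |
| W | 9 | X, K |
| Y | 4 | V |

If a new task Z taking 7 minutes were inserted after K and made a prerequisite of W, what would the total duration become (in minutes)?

Originally the schedule takes 25 minutes.
With Z inserted, W now waits for max(X, K, Z).
New critical path: F→N→K→Z→W = 4+10+2+7+9 = 32 ⇒ 32 minutes.

32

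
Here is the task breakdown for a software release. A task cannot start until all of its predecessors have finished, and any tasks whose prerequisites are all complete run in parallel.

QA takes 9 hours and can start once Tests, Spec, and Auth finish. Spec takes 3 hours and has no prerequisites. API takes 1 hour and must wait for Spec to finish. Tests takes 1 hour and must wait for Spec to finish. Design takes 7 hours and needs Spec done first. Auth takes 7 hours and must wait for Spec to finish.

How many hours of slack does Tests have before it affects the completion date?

6

Spec→Auth→QA = 3+7+9 = 19 sets the makespan at 19 hours.
The longest chain containing Tests totals 13 hours.
So Tests can slip 10 − 4 = 6 hours.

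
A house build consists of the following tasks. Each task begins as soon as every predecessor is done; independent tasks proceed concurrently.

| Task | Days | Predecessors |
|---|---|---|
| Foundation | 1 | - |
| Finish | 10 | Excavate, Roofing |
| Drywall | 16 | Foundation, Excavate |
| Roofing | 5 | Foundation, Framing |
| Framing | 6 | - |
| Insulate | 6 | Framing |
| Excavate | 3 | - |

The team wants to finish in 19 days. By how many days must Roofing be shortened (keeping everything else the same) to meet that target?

2

Current finish: 21 days; target: 19.
Roofing is on every critical path, so each day cut from Roofing cuts the finish by one (this holds down to a finish of 19).
Need 21 − 19 = 2 days off Roofing → Roofing becomes 3 days, finish becomes 19.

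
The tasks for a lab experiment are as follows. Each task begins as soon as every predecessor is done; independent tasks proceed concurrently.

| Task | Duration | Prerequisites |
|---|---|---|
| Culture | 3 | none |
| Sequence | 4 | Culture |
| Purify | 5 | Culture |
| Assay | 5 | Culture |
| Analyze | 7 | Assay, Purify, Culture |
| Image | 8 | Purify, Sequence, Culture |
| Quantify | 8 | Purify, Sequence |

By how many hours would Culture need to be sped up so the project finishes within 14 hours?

Current finish: 16 hours; target: 14.
Culture is on every critical path, so each hour cut from Culture cuts the finish by one (this holds down to a finish of 14).
Need 16 − 14 = 2 hours off Culture → Culture becomes 1 hour, finish becomes 14.

2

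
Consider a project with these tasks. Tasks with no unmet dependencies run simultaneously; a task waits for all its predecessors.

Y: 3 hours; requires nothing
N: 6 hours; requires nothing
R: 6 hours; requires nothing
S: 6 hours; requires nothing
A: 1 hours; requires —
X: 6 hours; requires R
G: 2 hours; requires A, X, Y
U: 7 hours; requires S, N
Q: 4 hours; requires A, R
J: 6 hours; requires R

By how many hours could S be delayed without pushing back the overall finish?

Critical path: R→X→G = 6+6+2 = 14, so the finish is 14 hours.
Longest path through S: 13 hours (earliest finish 6, latest finish 7).
Float = 14 − 13 = 1.

1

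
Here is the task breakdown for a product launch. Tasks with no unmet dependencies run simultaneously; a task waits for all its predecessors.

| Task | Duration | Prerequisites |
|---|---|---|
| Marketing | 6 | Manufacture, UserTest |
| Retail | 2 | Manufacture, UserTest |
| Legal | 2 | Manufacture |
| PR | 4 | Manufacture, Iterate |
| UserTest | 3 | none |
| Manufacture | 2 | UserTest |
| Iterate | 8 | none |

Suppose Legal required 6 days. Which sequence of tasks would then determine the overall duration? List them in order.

Iterate, PR

Actual critical path: Iterate→PR = 8+4 = 12 ⇒ 12 days.
Legal is off the critical path — its longest chain is 7 days, giving 5 of slack.
No other chain overtakes it, so the finish is 12 days.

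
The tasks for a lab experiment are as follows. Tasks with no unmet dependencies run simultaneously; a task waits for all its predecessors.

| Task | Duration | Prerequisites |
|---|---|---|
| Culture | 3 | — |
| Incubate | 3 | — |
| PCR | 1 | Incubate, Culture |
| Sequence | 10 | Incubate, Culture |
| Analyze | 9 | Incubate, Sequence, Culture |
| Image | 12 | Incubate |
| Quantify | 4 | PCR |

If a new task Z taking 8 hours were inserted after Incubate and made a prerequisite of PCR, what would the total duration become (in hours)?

Originally the project takes 22 hours.
With Z inserted, PCR now waits for max(Incubate, Culture, Z).
New critical path: Culture→Sequence→Analyze = 3+10+9 = 22 ⇒ 22 hours.

22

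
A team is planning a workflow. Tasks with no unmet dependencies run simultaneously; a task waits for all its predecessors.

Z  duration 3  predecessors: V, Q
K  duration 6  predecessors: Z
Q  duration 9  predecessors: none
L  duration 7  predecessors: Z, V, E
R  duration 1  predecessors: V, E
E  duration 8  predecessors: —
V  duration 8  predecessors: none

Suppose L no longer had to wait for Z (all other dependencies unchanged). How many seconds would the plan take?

Before: longest chain Q→Z→L = 9+3+7 = 19, finish 19.
Without Z→L, L's earliest start moves from 12 to 8.
New critical path: Q→Z→K = 9+3+6 = 18 ⇒ 18 seconds.

18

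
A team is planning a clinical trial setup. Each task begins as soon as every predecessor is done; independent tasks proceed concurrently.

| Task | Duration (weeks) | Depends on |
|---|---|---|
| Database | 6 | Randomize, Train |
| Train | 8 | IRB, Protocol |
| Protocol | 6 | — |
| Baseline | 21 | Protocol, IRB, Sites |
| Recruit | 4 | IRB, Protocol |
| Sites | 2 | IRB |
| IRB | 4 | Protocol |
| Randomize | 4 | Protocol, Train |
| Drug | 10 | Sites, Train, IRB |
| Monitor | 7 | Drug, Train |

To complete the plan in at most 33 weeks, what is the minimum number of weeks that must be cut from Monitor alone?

2

Current finish: 35 weeks; target: 33.
Monitor is on every critical path, so each week cut from Monitor cuts the finish by one (this holds down to a finish of 33).
Need 35 − 33 = 2 weeks off Monitor → Monitor becomes 5 weeks, finish becomes 33.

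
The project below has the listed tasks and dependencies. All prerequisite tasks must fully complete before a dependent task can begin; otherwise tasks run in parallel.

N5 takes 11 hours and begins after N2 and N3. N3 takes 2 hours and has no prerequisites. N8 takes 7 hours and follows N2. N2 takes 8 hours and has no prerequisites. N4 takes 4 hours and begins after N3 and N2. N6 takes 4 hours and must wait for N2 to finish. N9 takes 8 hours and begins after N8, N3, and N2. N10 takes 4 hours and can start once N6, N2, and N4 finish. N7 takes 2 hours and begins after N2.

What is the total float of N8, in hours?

Critical path: N2→N8→N9 = 8+7+8 = 23, so the finish is 23 hours.
The longest chain containing N8 totals 23 hours.
Slack of N8 = 8 − 8 = 0 hours.

0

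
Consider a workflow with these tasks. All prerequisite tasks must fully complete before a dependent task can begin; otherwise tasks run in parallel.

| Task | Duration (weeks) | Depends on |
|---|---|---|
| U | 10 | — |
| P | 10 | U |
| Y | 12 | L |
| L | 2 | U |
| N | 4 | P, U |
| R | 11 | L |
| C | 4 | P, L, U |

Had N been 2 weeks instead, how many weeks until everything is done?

24

Baseline: U→P→N = 10+10+4 = 24 → 24 weeks.
Since N is critical, the -2 change carries straight to that chain (now 22 weeks).
The binding chain switches to U→L→Y = 10+2+12 = 24; finish 24 weeks.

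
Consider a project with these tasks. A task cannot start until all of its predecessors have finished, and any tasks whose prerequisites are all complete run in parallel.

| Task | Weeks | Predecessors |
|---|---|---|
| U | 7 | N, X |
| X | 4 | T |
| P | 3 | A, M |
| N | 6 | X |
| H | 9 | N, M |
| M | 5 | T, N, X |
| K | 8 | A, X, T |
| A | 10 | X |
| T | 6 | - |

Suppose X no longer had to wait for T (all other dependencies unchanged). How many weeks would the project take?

With the dependency in place, T→X→N→M→H = 6+4+6+5+9 = 30 sets the finish at 30 weeks.
Without T→X, X's earliest start moves from 6 to 0.
After: X→N→M→H = 4+6+5+9 = 24 → 24 weeks.

24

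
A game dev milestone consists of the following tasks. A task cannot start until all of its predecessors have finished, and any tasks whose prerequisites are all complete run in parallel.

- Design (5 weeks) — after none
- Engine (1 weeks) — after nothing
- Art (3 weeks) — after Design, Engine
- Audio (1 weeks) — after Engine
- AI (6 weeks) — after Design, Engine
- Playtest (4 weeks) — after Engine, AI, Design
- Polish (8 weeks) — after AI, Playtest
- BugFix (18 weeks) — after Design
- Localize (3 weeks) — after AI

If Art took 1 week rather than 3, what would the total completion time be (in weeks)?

23

Critical path before the change: Design→AI→Playtest→Polish = 5+6+4+8 = 23 giving 23 weeks.
Art has 15 weeks of float (longest path through it is 8).
No other chain overtakes it, so the finish is 23 weeks.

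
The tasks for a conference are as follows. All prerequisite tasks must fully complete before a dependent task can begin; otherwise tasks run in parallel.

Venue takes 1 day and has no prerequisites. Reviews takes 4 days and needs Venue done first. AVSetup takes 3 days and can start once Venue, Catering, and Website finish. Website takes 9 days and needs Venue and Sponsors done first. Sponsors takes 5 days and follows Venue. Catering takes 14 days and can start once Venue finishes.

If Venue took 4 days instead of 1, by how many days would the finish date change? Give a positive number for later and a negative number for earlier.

3

Baseline: Venue→Sponsors→Website→AVSetup = 1+5+9+3 = 18 → 18 days.
Venue is on the critical path; changing it to 4 makes that path 21 days.
The critical path is still Venue→Sponsors→Website→AVSetup; finish is now 21 days.
Change in finish: 21 − 18 = +3 days.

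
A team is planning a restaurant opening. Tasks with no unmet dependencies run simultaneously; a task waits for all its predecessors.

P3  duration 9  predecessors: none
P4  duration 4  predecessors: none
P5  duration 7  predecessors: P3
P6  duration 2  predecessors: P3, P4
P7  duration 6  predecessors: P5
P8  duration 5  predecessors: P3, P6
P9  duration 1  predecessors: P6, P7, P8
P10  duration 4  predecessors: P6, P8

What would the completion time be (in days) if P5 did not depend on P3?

Before: longest chain P3→P5→P7→P9 = 9+7+6+1 = 23, finish 23.
Without P3→P5, P5's earliest start moves from 9 to 0.
The longest chain is now P3→P6→P8→P10 = 9+2+5+4 = 20, so the job takes 20 days.

20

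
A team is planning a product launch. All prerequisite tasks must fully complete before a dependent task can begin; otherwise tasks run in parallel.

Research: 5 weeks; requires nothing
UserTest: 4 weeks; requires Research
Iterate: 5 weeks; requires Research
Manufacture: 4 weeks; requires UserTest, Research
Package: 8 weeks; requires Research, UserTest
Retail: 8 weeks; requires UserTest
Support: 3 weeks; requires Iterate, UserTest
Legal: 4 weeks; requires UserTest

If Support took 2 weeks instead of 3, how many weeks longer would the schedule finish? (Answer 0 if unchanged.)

Actual critical path: Research→UserTest→Package = 5+4+8 = 17 ⇒ 17 weeks.
The longest path through Support is only 13 weeks, so Support has float 4.
The critical path is still Research→UserTest→Package; finish is now 17 weeks.
Change in finish: 17 − 17 = +0 weeks.

0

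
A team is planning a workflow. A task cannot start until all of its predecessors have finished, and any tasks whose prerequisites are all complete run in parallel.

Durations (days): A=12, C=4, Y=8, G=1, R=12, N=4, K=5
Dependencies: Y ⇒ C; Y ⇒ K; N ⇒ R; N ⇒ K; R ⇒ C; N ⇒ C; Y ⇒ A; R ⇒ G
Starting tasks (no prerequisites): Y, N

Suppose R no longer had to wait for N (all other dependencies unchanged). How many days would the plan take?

Before: longest chain Y→A = 8+12 = 20, finish 20.
Without N→R, R's earliest start moves from 4 to 0.
New critical path: Y→A = 8+12 = 20 ⇒ 20 days.

20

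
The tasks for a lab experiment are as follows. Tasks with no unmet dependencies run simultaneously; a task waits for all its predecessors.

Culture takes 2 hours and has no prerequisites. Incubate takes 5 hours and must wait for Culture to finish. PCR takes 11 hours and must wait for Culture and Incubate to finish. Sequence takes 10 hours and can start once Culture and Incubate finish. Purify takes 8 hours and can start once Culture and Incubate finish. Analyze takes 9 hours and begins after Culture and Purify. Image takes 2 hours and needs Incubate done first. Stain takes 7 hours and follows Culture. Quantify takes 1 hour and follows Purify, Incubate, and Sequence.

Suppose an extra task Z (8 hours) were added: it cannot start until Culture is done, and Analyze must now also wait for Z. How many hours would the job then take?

24

Originally the job takes 24 hours.
With Z inserted, Analyze now waits for max(Culture, Purify, Z).
New critical path: Culture→Incubate→Purify→Analyze = 2+5+8+9 = 24 ⇒ 24 hours.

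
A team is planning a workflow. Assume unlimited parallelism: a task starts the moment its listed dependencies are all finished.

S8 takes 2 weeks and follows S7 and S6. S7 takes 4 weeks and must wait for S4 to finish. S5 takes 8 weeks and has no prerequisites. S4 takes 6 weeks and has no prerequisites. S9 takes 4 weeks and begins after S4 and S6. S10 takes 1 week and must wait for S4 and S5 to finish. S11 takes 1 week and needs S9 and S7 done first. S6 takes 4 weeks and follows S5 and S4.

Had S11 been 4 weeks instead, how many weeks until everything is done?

Baseline: S5→S6→S9→S11 = 8+4+4+1 = 17 → 17 weeks.
Since S11 is critical, the +3 change carries straight to that chain (now 20 weeks).
The critical path is still S5→S6→S9→S11; finish is now 20 weeks.

20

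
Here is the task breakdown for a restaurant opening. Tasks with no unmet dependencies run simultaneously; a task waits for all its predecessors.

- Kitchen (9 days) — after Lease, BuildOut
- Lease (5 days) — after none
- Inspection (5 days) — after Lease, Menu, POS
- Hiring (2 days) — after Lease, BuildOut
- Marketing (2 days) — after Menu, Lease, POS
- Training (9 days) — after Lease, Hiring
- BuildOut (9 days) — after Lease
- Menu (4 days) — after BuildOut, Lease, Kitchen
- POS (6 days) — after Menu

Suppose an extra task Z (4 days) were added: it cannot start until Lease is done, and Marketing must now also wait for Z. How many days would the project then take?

Originally the project takes 38 days.
With Z inserted, Marketing now waits for max(Menu, Lease, POS, Z).
New critical path: Lease→BuildOut→Kitchen→Menu→POS→Inspection = 5+9+9+4+6+5 = 38 ⇒ 38 days.

38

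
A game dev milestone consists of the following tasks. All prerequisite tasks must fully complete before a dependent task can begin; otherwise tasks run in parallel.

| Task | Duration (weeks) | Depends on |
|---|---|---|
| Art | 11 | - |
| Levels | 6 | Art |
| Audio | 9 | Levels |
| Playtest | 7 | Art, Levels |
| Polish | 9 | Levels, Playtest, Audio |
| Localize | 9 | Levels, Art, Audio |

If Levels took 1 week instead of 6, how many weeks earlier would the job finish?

The binding path is Art→Levels→Audio→Polish = 11+6+9+9 = 35; finish at 35 weeks.
Levels is on the critical path; changing it to 1 makes that path 30 weeks.
The critical path is still Art→Levels→Audio→Polish; finish is now 30 weeks.
Change in finish: 30 − 35 = -5 weeks.

5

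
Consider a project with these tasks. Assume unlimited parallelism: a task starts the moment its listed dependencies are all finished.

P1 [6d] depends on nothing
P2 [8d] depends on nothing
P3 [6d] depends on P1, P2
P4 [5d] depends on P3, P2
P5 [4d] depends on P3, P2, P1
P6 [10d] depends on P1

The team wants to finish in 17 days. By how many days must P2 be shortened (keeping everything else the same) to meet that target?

2

Current finish: 19 days; target: 17.
P2 is on every critical path, so each day cut from P2 cuts the finish by one (this holds down to a finish of 17).
Need 19 − 17 = 2 days off P2 → P2 becomes 6 days, finish becomes 17.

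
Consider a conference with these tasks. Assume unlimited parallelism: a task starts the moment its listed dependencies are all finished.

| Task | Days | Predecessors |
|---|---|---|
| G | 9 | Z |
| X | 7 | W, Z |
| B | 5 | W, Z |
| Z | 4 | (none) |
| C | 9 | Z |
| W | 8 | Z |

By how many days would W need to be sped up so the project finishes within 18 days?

Current finish: 19 days; target: 18.
W is on every critical path, so each day cut from W cuts the finish by one (this holds down to a finish of 13).
Need 19 − 18 = 1 day off W → W becomes 7 days, finish becomes 18.

1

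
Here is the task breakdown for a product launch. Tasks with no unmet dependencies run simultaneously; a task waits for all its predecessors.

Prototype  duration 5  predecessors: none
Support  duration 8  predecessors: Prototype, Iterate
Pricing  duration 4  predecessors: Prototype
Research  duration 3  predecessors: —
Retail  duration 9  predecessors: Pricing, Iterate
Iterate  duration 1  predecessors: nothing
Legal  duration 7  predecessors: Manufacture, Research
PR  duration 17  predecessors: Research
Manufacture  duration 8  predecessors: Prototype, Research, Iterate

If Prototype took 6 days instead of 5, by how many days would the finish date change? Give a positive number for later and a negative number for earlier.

Actual critical path: Prototype→Manufacture→Legal = 5+8+7 = 20 ⇒ 20 days.
Prototype is on the critical path; changing it to 6 makes that path 21 days.
No other chain overtakes it, so the finish is 21 days.
Change in finish: 21 − 20 = +1 days.

1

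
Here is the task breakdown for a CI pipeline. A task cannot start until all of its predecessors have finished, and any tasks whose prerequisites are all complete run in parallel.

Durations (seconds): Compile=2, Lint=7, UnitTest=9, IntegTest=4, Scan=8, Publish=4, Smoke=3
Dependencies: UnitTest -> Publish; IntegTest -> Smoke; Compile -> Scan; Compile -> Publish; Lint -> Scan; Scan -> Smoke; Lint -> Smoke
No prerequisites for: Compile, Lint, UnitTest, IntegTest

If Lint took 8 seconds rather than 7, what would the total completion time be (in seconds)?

19

Critical path before the change: Lint→Scan→Smoke = 7+8+3 = 18 giving 18 seconds.
Lint lies on that path, so at 8 seconds the path becomes 19 seconds.
That remains the longest chain; total 19 seconds.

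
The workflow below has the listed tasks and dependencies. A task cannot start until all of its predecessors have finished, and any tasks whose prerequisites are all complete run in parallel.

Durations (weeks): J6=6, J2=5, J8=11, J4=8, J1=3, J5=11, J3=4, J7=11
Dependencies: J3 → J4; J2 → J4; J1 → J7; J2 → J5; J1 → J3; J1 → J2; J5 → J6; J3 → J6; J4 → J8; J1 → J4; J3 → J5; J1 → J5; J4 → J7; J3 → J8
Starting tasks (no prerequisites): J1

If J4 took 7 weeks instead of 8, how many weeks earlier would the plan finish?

1

The binding path is J1→J2→J4→J7 = 3+5+8+11 = 27; finish at 27 weeks.
J4 lies on that path, so at 7 weeks the path becomes 26 weeks.
The critical path is still J1→J2→J4→J7; finish is now 26 weeks.
Change in finish: 26 − 27 = -1 weeks.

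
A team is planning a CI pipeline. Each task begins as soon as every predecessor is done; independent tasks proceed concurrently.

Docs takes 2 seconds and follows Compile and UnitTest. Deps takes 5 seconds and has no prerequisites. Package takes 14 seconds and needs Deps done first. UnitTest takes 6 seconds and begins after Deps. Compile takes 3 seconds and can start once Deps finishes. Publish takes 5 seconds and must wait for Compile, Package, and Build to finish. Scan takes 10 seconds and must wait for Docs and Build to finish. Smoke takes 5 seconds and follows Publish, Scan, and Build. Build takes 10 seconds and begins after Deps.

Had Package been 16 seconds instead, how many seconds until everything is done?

As given, the longest chain is Deps→Build→Scan→Smoke = 5+10+10+5 = 30, so the finish is 30 seconds.
Package is off the critical path — its longest chain is 29 seconds, giving 1 of slack.
The binding chain switches to Deps→Package→Publish→Smoke = 5+16+5+5 = 31; finish 31 seconds.

31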